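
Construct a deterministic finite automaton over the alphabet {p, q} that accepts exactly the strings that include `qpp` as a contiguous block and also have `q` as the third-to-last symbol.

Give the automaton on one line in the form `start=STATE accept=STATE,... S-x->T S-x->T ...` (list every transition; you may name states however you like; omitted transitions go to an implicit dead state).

Handle the two conditions separately and then intersect. One (4 states) tracks whether and how much of `qpp` has been seen; the other (15 states) tracks the last 3 symbols read. Each combined state is a pair, one component from each; accept when both components accept. Equivalent product states are then merged.
11 states suffice.
          p    q  
>  S0     S0   S1 
   S1     S2   S1 
   S2     S3   S1 
 * S3     S4   S5 
   S4     S4   S5 
   S5     S6   S7 
   S6     S3   S8 
   S7     S9  S10 
 * S8     S6   S7 
 * S9     S3   S8 
 * S10    S9  S10 
(> = start, * = accepting)

start=S0 accept=S3,S8,S9,S10 S0-p->S0 S0-q->S1 S1-p->S2 S1-q->S1 S2-p->S3 S2-q->S1 S3-p->S4 S3-q->S5 S4-p->S4 S4-q->S5 S5-p->S6 S5-q->S7 S6-p->S3 S6-q->S8 S7-p->S9 S7-q->S10 S8-p->S6 S8-q->S7 S9-p->S3 S9-q->S8 S10-p->S9 S10-q->S10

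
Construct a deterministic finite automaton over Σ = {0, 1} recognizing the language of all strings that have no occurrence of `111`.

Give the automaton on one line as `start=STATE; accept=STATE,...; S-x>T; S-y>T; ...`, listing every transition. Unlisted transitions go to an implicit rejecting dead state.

This is the complement of 'contains `111`'. Use the same substring-matching states — q0 through q3 holding how much of `111` has just been matched — but flip the accepting set: everything except the trap q3 accepts.
A 4-state machine:
        0   1  
>* q0   q0  q1 
 * q1   q0  q2 
 * q2   q0  q3 
   q3   q3  q3 
(> = start, * = accepting)

start=q0; accept=q0,q1,q2; q0-0>q0; q0-1>q1; q1-0>q0; q1-1>q2; q2-0>q0; q2-1>q3; q3-0>q3; q3-1>q3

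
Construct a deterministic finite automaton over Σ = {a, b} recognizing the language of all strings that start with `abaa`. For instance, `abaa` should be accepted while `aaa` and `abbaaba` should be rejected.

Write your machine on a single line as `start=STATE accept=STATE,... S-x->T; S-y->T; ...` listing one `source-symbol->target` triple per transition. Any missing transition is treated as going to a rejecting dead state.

Check the first 4 symbols one by one: q0 through q3 record how many have matched `abaa` so far; any wrong symbol goes to the dead state q5. After all 4 match we enter the accepting sink q4.
        a   b  
>  q0   q1  q5 
   q1   q5  q2 
   q2   q3  q5 
   q3   q4  q5 
 * q4   q4  q4 
   q5   q5  q5 
(> = start, * = accepting)

start=q0; accept=q4; q0-a->q1; q0-b->q5; q1-a->q5; q1-b->q2; q2-a->q3; q2-b->q5; q3-a->q4; q3-b->q5; q4-a->q4; q4-b->q4; q5-a->q5; q5-b->q5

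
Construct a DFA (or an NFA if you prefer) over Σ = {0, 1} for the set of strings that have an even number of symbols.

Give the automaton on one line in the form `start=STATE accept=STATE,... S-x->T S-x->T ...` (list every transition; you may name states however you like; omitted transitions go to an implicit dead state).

start=A accept=A A-0->B A-1->B B-0->A B-1->A

Count input length modulo 2: every symbol advances one step around the cycle A → B → A. Accept at A.
2 states suffice.
       0  1 
>* A   B  B 
   B   A  A 
(> = start, * = accepting)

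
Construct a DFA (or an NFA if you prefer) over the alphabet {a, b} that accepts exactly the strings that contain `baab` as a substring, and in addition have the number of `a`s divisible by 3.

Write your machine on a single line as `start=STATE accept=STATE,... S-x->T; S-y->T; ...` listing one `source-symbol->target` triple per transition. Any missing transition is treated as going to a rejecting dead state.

start=q0; accept=q13; q0-a->q1; q0-b->q2; q1-a->q3; q1-b->q4; q2-a->q5; q2-b->q2; q3-a->q0; q3-b->q6; q4-a->q7; q4-b->q4; q5-a->q8; q5-b->q4; q6-a->q9; q6-b->q6; q7-a->q10; q7-b->q6; q8-a->q0; q8-b->q11; q9-a->q12; q9-b->q2; q10-a->q1; q10-b->q13; q11-a->q13; q11-b->q11; q12-a->q3; q12-b->q14; q13-a->q14; q13-b->q13; q14-a->q11; q14-b->q14

Handle the two conditions separately and then intersect. The first has 5 states tracking whether and how much of `baab` has been seen; the second has 3 states tracking the count of `a`s modulo 3. A product state is a pair (one from each), accepting exactly when both do.
A 15-state machine:
          a    b  
>  q0     q1   q2 
   q1     q3   q4 
   q2     q5   q2 
   q3     q0   q6 
   q4     q7   q4 
   q5     q8   q4 
   q6     q9   q6 
   q7    q10   q6 
   q8     q0  q11 
   q9    q12   q2 
   q10    q1  q13 
   q11   q13  q11 
   q12    q3  q14 
 * q13   q14  q13 
   q14   q11  q14 
(> = start, * = accepting)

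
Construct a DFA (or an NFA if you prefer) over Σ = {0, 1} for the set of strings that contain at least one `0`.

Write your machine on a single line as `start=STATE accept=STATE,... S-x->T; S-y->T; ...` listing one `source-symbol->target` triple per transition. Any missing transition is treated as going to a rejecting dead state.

Only the number of `0`s matters, and only up to 2. Make a chain A → B → C advanced by each `0` (with C absorbing); every other symbol self-loops. The accepting set is {B, C}.
       0  1 
>  A   B  A 
 * B   C  B 
 * C   C  C 
(> = start, * = accepting)

start=A; accept=B,C; A-0->B; A-1->A; B-0->C; B-1->B; C-0->C; C-1->C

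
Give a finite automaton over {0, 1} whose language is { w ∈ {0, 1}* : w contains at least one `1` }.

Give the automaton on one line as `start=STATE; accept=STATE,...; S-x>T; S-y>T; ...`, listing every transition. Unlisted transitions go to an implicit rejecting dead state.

Only the number of `1`s matters, and only up to 2. Make a chain q0 → q1 → q2 advanced by each `1` (with q2 absorbing); every other symbol self-loops. The accepting set is {q1, q2}.
With 3 states:
        0   1  
>  q0   q0  q1 
 * q1   q1  q2 
 * q2   q2  q2 
(> = start, * = accepting)

start=q0; accept=q1,q2; q0-0>q0; q0-1>q1; q1-0>q1; q1-1>q2; q2-0>q2; q2-1>q2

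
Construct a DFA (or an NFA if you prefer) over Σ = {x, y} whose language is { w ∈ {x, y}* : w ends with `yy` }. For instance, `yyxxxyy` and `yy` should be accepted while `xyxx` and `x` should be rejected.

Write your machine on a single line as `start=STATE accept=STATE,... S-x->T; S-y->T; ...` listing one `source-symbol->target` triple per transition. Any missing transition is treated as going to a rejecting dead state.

start=q0; accept=q2; q0-x->q0; q0-y->q1; q1-x->q0; q1-y->q2; q2-x->q0; q2-y->q2

Remember how much of `yy` the current input suffix matches. State q0 means no match yet; q1 means the last symbol is `y`; q2 means the last 2 symbols are `yy`. Only q2 accepts. On a mismatch, fall back to the longest proper suffix that is still a prefix of `yy`.
3 states suffice.
        x   y  
>  q0   q0  q1 
   q1   q0  q2 
 * q2   q0  q2 
(> = start, * = accepting)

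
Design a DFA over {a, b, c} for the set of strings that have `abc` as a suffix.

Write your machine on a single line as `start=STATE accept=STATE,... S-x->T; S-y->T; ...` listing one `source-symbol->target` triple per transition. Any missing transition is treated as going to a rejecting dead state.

Remember how much of `abc` the current input suffix matches. State s0 means no match yet; s1 means the last symbol is `a`; s2 means the last 2 symbols are `ab`; s3 means the last 3 symbols are `abc`. Only s3 accepts. On a mismatch, fall back to the longest proper suffix that is still a prefix of `abc`.
A 4-state machine:
        a   b   c  
>  s0   s1  s0  s0 
   s1   s1  s2  s0 
   s2   s1  s0  s3 
 * s3   s1  s0  s0 
(> = start, * = accepting)

start=s0; accept=s3; s0-a->s1; s0-b->s0; s0-c->s0; s1-a->s1; s1-b->s2; s1-c->s0; s2-a->s1; s2-b->s0; s2-c->s3; s3-a->s1; s3-b->s0; s3-c->s0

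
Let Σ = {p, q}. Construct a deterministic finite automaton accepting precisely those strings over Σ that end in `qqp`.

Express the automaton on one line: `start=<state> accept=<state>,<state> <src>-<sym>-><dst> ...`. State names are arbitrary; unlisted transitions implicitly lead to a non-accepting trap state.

Let each state record the length of the longest suffix of the input read so far that is also a prefix of `qqp`. S1 means the last symbol is `q`; S2 means the last 2 symbols are `qq`; S3 means the last 3 symbols are `qqp`. Accept only at S3, where the string currently ends in `qqp`.
With 4 states:
        p   q  
>  S0   S0  S1 
   S1   S0  S2 
   S2   S3  S2 
 * S3   S0  S1 
(> = start, * = accepting)

start=S0 accept=S3 S0-p->S0 S0-q->S1 S1-p->S0 S1-q->S2 S2-p->S3 S2-q->S2 S3-p->S0 S3-q->S1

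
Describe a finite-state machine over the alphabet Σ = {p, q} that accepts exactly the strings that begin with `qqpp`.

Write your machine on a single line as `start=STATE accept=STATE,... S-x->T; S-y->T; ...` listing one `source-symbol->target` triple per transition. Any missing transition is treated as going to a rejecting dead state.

start=A; accept=E; A-p->F; A-q->B; B-p->F; B-q->C; C-p->D; C-q->F; D-p->E; D-q->F; E-p->E; E-q->E; F-p->F; F-q->F

Check the first 4 symbols one by one: A through D record how many have matched `qqpp` so far; any wrong symbol goes to the dead state F. After all 4 match we enter the accepting sink E.
A 6-state machine:
       p  q 
>  A   F  B 
   B   F  C 
   C   D  F 
   D   E  F 
 * E   E  E 
   F   F  F 
(> = start, * = accepting)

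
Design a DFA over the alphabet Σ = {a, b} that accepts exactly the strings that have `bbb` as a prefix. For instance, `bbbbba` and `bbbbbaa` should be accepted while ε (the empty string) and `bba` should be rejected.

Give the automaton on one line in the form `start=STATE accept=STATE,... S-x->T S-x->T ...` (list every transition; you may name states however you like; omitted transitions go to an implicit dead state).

Walk along `bbb` while the input agrees: from S0 take `b` to S1, and so on. Any deviation drops to the rejecting sink S4. Once S3 is reached the prefix is confirmed and every continuation is accepted.
A 5-state machine:
        a   b  
>  S0   S4  S1 
   S1   S4  S2 
   S2   S4  S3 
 * S3   S3  S3 
   S4   S4  S4 
(> = start, * = accepting)

start=S0 accept=S3 S0-a->S4 S0-b->S1 S1-a->S4 S1-b->S2 S2-a->S4 S2-b->S3 S3-a->S3 S3-b->S3 S4-a->S4 S4-b->S4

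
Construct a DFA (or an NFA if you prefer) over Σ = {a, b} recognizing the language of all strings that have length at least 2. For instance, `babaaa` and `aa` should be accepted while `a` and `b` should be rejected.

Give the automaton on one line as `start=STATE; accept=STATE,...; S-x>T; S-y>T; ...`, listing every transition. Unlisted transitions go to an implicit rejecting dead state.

start=s0; accept=s2,s3; s0-a>s1; s0-b>s1; s1-a>s2; s1-b>s2; s2-a>s3; s2-b>s3; s3-a>s3; s3-b>s3

We only need to distinguish lengths 0, 1, …, 2, and '>2'. Chain s0 → s1 → s2 → s3 on every symbol, with s3 looping. Accepting states: {s2, s3}.
4 states suffice.
        a   b  
>  s0   s1  s1 
   s1   s2  s2 
 * s2   s3  s3 
 * s3   s3  s3 
(> = start, * = accepting)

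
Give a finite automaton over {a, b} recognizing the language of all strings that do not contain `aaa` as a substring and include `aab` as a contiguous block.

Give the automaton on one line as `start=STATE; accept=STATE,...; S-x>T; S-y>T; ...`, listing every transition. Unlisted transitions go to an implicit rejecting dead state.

start=q0; accept=q4,q5,q6; q0-a>q1; q0-b>q0; q1-a>q2; q1-b>q0; q2-a>q3; q2-b>q4; q3-a>q3; q3-b>q3; q4-a>q5; q4-b>q4; q5-a>q6; q5-b>q4; q6-a>q3; q6-b>q4

Handle the two conditions separately and then intersect. One (4 states) tracks partial matches of the forbidden pattern `aaa`; the other (4 states) tracks whether and how much of `aab` has been seen. Each combined state is a pair, one component from each; accept when both components accept. Minimizing collapses redundant product states.
        a   b  
>  q0   q1  q0 
   q1   q2  q0 
   q2   q3  q4 
   q3   q3  q3 
 * q4   q5  q4 
 * q5   q6  q4 
 * q6   q3  q4 
(> = start, * = accepting)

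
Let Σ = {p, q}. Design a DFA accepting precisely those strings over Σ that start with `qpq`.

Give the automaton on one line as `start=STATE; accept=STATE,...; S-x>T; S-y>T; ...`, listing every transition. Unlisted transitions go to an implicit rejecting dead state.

start=S0; accept=S3; S0-p>S4; S0-q>S1; S1-p>S2; S1-q>S4; S2-p>S4; S2-q>S3; S3-p>S3; S3-q>S3; S4-p>S4; S4-q>S4

Walk along `qpq` while the input agrees: from S0 take `q` to S1, and so on. Any deviation drops to the rejecting sink S4. Once S3 is reached the prefix is confirmed and every continuation is accepted.
A 5-state machine:
        p   q  
>  S0   S4  S1 
   S1   S2  S4 
   S2   S4  S3 
 * S3   S3  S3 
   S4   S4  S4 
(> = start, * = accepting)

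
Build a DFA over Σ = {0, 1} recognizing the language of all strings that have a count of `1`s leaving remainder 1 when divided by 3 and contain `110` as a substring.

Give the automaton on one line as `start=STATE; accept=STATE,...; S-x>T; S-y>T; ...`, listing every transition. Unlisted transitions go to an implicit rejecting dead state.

Handle the two conditions separately and then intersect. The first has 3 states tracking the count of `1`s modulo 3; the second has 4 states tracking whether and how much of `110` has been seen. A product state is a pair (one from each), accepting exactly when both do.
12 states suffice.
          0    1  
>  s0     s0   s1 
   s1     s2   s3 
   s2     s2   s4 
   s3     s5   s6 
   s4     s7   s6 
   s5     s5   s8 
   s6     s8   s9 
   s7     s7  s10 
   s8     s8  s11 
   s9    s11   s3 
   s10    s0   s9 
 * s11   s11   s5 
(> = start, * = accepting)

start=s0; accept=s11; s0-0>s0; s0-1>s1; s1-0>s2; s1-1>s3; s2-0>s2; s2-1>s4; s3-0>s5; s3-1>s6; s4-0>s7; s4-1>s6; s5-0>s5; s5-1>s8; s6-0>s8; s6-1>s9; s7-0>s7; s7-1>s10; s8-0>s8; s8-1>s11; s9-0>s11; s9-1>s3; s10-0>s0; s10-1>s9; s11-0>s11; s11-1>s5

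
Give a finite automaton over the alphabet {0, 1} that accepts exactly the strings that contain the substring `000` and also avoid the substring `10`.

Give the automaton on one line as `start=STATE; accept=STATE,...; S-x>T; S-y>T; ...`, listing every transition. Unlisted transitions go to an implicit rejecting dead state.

Handle the two conditions separately and then intersect. The first has 4 states tracking whether and how much of `000` has been seen; the second has 3 states tracking partial matches of the forbidden pattern `10`. A product state is a pair (one from each), accepting exactly when both do.
        0   1  
>  s0   s1  s2 
   s1   s3  s2 
   s2   s4  s2 
   s3   s5  s2 
   s4   s6  s7 
 * s5   s5  s8 
   s6   s9  s7 
   s7   s4  s7 
 * s8   s9  s8 
   s9   s9  s9 
(> = start, * = accepting)

start=s0; accept=s5,s8; s0-0>s1; s0-1>s2; s1-0>s3; s1-1>s2; s2-0>s4; s2-1>s2; s3-0>s5; s3-1>s2; s4-0>s6; s4-1>s7; s5-0>s5; s5-1>s8; s6-0>s9; s6-1>s7; s7-0>s4; s7-1>s7; s8-0>s9; s8-1>s8; s9-0>s9; s9-1>s9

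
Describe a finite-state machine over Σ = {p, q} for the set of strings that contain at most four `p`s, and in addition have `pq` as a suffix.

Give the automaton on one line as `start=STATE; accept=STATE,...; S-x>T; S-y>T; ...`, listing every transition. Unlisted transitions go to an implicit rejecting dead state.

start=s0; accept=s3,s5,s8,s11; s0-p>s1; s0-q>s0; s1-p>s2; s1-q>s3; s2-p>s4; s2-q>s5; s3-p>s2; s3-q>s6; s4-p>s7; s4-q>s8; s5-p>s4; s5-q>s9; s6-p>s2; s6-q>s6; s7-p>s10; s7-q>s11; s8-p>s7; s8-q>s12; s9-p>s4; s9-q>s9; s10-p>s10; s10-q>s10; s11-p>s10; s11-q>s10; s12-p>s7; s12-q>s12

Handle the two conditions separately and then intersect. The first has 6 states tracking the count of `p`s, saturating at 5; the second has 3 states tracking how much of the suffix `pq` has currently been matched. A product state is a pair (one from each), accepting exactly when both do. Minimizing collapses redundant product states.
With 13 states:
          p    q  
>  s0     s1   s0 
   s1     s2   s3 
   s2     s4   s5 
 * s3     s2   s6 
   s4     s7   s8 
 * s5     s4   s9 
   s6     s2   s6 
   s7    s10  s11 
 * s8     s7  s12 
   s9     s4   s9 
   s10   s10  s10 
 * s11   s10  s10 
   s12    s7  s12 
(> = start, * = accepting)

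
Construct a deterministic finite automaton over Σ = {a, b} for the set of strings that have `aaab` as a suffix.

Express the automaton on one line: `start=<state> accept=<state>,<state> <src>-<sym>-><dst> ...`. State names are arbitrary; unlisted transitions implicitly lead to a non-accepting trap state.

Let each state record the length of the longest suffix of the input read so far that is also a prefix of `aaab`. S1 means the last symbol is `a`; S2 means the last 2 symbols are `aa`; S3 means the last 3 symbols are `aaa`; S4 means the last 4 symbols are `aaab`. Accept only at S4, where the string currently ends in `aaab`.
5 states suffice.
        a   b  
>  S0   S1  S0 
   S1   S2  S0 
   S2   S3  S0 
   S3   S3  S4 
 * S4   S1  S0 
(> = start, * = accepting)

start=S0 accept=S4 S0-a->S1 S0-b->S0 S1-a->S2 S1-b->S0 S2-a->S3 S2-b->S0 S3-a->S3 S3-b->S4 S4-a->S1 S4-b->S0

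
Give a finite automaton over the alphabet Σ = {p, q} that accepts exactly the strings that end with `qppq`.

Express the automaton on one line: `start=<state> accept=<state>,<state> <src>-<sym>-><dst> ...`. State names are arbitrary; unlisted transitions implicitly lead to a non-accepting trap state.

Remember how much of `qppq` the current input suffix matches. State A means no match yet; B means the last symbol is `q`; C means the last 2 symbols are `qp`; D means the last 3 symbols are `qpp`; E means the last 4 symbols are `qppq`. Only E accepts. On a mismatch, fall back to the longest proper suffix that is still a prefix of `qppq`.
5 states suffice.
       p  q 
>  A   A  B 
   B   C  B 
   C   D  B 
   D   A  E 
 * E   C  B 
(> = start, * = accepting)

start=A accept=E A-p->A A-q->B B-p->C B-q->B C-p->D C-q->B D-p->A D-q->E E-p->C E-q->B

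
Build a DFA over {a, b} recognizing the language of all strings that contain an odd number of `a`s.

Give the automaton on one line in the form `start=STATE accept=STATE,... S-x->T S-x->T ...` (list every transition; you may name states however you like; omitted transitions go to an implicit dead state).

start=s0 accept=s1 s0-a->s1 s0-b->s0 s1-a->s0 s1-b->s1

The only thing that matters is how many `a`s have appeared, reduced mod 2. Use one state per residue: s0 for 0, …, s1 for 1. Reading `a` moves to the next residue; anything else stays put. s1 is accepting.
        a   b  
>  s0   s1  s0 
 * s1   s0  s1 
(> = start, * = accepting)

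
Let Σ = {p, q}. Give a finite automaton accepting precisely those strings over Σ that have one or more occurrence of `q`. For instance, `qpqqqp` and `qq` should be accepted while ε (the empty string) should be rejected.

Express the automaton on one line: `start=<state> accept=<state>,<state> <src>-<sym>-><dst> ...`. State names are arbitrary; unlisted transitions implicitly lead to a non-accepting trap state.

Only the number of `q`s matters, and only up to 2. Make a chain A → B → C advanced by each `q` (with C absorbing); every other symbol self-loops. The accepting set is {B, C}.
3 states suffice.
       p  q 
>  A   A  B 
 * B   B  C 
 * C   C  C 
(> = start, * = accepting)

start=A accept=B,C A-p->A A-q->B B-p->B B-q->C C-p->C C-q->C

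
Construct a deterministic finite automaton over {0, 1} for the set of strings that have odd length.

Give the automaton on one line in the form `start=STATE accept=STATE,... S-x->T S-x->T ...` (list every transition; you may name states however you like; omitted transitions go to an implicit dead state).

start=q0 accept=q1 q0-0->q1 q0-1->q1 q1-0->q0 q1-1->q0

Count input length modulo 2: every symbol advances one step around the cycle q0 → q1 → q0. Accept at q1.
2 states suffice.
        0   1  
>  q0   q1  q1 
 * q1   q0  q0 
(> = start, * = accepting)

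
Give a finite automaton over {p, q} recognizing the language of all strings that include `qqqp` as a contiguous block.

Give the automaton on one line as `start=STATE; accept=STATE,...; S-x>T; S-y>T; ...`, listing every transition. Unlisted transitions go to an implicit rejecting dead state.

States A..D record the length of the longest prefix of `qqqp` that matches the current input suffix. Reaching E means `qqqp` has been seen, and we stay there forever. Accept from E.
       p  q 
>  A   A  B 
   B   A  C 
   C   A  D 
   D   E  D 
 * E   E  E 
(> = start, * = accepting)

start=A; accept=E; A-p>A; A-q>B; B-p>A; B-q>C; C-p>A; C-q>D; D-p>E; D-q>D; E-p>E; E-q>E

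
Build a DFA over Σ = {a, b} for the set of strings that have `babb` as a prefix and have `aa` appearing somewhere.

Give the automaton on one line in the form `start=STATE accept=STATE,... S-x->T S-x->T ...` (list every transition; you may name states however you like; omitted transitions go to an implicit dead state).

start=q0 accept=q7 q0-a->q1 q0-b->q2 q1-a->q1 q1-b->q1 q2-a->q3 q2-b->q1 q3-a->q1 q3-b->q4 q4-a->q1 q4-b->q5 q5-a->q6 q5-b->q5 q6-a->q7 q6-b->q5 q7-a->q7 q7-b->q7

Run two small machines in parallel and take their product. The first has 6 states tracking whether the input so far still matches the prefix `babb`; the second has 3 states tracking whether and how much of `aa` has been seen. A product state is a pair (one from each), accepting exactly when both do. Minimizing collapses redundant product states.
8 states suffice.
        a   b  
>  q0   q1  q2 
   q1   q1  q1 
   q2   q3  q1 
   q3   q1  q4 
   q4   q1  q5 
   q5   q6  q5 
   q6   q7  q5 
 * q7   q7  q7 
(> = start, * = accepting)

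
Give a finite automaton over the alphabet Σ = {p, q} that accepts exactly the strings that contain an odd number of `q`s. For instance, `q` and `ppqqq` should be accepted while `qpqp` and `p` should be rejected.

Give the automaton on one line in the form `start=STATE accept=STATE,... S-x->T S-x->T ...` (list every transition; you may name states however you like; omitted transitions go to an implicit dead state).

start=A accept=B A-p->A A-q->B B-p->B B-q->A

Keep the running count of `q`s modulo 2: each `q` advances along the cycle A → B → A while other symbols loop. Accept at B.
2 states suffice.
       p  q 
>  A   A  B 
 * B   B  A 
(> = start, * = accepting)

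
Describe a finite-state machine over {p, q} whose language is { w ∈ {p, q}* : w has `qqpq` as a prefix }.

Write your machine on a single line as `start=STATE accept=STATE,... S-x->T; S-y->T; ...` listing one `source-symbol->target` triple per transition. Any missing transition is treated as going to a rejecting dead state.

start=S0; accept=S4; S0-p->S5; S0-q->S1; S1-p->S5; S1-q->S2; S2-p->S3; S2-q->S5; S3-p->S5; S3-q->S4; S4-p->S4; S4-q->S4; S5-p->S5; S5-q->S5

Check the first 4 symbols one by one: S0 through S3 record how many have matched `qqpq` so far; any wrong symbol goes to the dead state S5. After all 4 match we enter the accepting sink S4.
        p   q  
>  S0   S5  S1 
   S1   S5  S2 
   S2   S3  S5 
   S3   S5  S4 
 * S4   S4  S4 
   S5   S5  S5 
(> = start, * = accepting)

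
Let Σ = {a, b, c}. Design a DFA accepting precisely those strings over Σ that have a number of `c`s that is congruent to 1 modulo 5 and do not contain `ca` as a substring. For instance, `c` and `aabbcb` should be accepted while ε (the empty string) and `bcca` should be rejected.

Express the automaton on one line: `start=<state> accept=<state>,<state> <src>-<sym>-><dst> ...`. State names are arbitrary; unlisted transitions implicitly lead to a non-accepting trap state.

start=q0 accept=q1,q3 q0-a->q0 q0-b->q0 q0-c->q1 q1-a->q2 q1-b->q3 q1-c->q4 q2-a->q2 q2-b->q2 q2-c->q2 q3-a->q3 q3-b->q3 q3-c->q4 q4-a->q2 q4-b->q5 q4-c->q6 q5-a->q5 q5-b->q5 q5-c->q6 q6-a->q2 q6-b->q7 q6-c->q8 q7-a->q7 q7-b->q7 q7-c->q8 q8-a->q2 q8-b->q9 q8-c->q10 q9-a->q9 q9-b->q9 q9-c->q10 q10-a->q2 q10-b->q0 q10-c->q1

Handle the two conditions separately and then intersect. The first has 5 states tracking the count of `c`s modulo 5; the second has 3 states tracking partial matches of the forbidden pattern `ca`. A product state is a pair (one from each), accepting exactly when both do. After merging equivalent states the machine shrinks.
          a    b    c  
>  q0     q0   q0   q1 
 * q1     q2   q3   q4 
   q2     q2   q2   q2 
 * q3     q3   q3   q4 
   q4     q2   q5   q6 
   q5     q5   q5   q6 
   q6     q2   q7   q8 
   q7     q7   q7   q8 
   q8     q2   q9  q10 
   q9     q9   q9  q10 
   q10    q2   q0   q1 
(> = start, * = accepting)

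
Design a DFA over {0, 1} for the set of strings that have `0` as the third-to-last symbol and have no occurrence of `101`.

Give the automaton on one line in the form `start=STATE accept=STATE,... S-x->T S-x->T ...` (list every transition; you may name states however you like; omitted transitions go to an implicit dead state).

Build one automaton per condition and run them in lockstep. The first has 15 states tracking the last 3 symbols read; the second has 4 states tracking partial matches of the forbidden pattern `101`. A product state is a pair (one from each), accepting exactly when both do.
          0    1  
>  q0     q1   q2 
   q1     q3   q4 
   q2     q5   q6 
   q3     q7   q8 
   q4     q9  q10 
   q5    q11  q12 
   q6    q13  q14 
 * q7     q7   q8 
 * q8     q9  q10 
 * q9    q11  q12 
 * q10   q13  q14 
   q11    q7   q8 
   q12   q15  q16 
   q13   q11  q12 
   q14   q13  q14 
   q15   q17  q12 
   q16   q18  q19 
   q17   q20  q21 
   q18   q17  q12 
   q19   q18  q19 
   q20   q20  q21 
   q21   q15  q16 
(> = start, * = accepting)

start=q0 accept=q7,q8,q9,q10 q0-0->q1 q0-1->q2 q1-0->q3 q1-1->q4 q2-0->q5 q2-1->q6 q3-0->q7 q3-1->q8 q4-0->q9 q4-1->q10 q5-0->q11 q5-1->q12 q6-0->q13 q6-1->q14 q7-0->q7 q7-1->q8 q8-0->q9 q8-1->q10 q9-0->q11 q9-1->q12 q10-0->q13 q10-1->q14 q11-0->q7 q11-1->q8 q12-0->q15 q12-1->q16 q13-0->q11 q13-1->q12 q14-0->q13 q14-1->q14 q15-0->q17 q15-1->q12 q16-0->q18 q16-1->q19 q17-0->q20 q17-1->q21 q18-0->q17 q18-1->q12 q19-0->q18 q19-1->q19 q20-0->q20 q20-1->q21 q21-0->q15 q21-1->q16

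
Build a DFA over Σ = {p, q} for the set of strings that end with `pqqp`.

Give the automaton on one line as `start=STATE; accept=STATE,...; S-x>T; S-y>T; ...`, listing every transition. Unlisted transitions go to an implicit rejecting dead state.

Remember how much of `pqqp` the current input suffix matches. State s0 means no match yet; s1 means the last symbol is `p`; s2 means the last 2 symbols are `pq`; s3 means the last 3 symbols are `pqq`; s4 means the last 4 symbols are `pqqp`. Only s4 accepts. On a mismatch, fall back to the longest proper suffix that is still a prefix of `pqqp`.
        p   q  
>  s0   s1  s0 
   s1   s1  s2 
   s2   s1  s3 
   s3   s4  s0 
 * s4   s1  s2 
(> = start, * = accepting)

start=s0; accept=s4; s0-p>s1; s0-q>s0; s1-p>s1; s1-q>s2; s2-p>s1; s2-q>s3; s3-p>s4; s3-q>s0; s4-p>s1; s4-q>s2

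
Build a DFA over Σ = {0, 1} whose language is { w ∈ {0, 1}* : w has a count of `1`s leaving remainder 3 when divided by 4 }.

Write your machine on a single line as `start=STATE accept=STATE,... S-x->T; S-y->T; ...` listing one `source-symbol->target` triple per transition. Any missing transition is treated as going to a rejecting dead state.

start=S0; accept=S3; S0-0->S0; S0-1->S1; S1-0->S1; S1-1->S2; S2-0->S2; S2-1->S3; S3-0->S3; S3-1->S0

The only thing that matters is how many `1`s have appeared, reduced mod 4. Use one state per residue: S0 for 0, …, S3 for 3. Reading `1` moves to the next residue; anything else stays put. S3 is accepting.
With 4 states:
        0   1  
>  S0   S0  S1 
   S1   S1  S2 
   S2   S2  S3 
 * S3   S3  S0 
(> = start, * = accepting)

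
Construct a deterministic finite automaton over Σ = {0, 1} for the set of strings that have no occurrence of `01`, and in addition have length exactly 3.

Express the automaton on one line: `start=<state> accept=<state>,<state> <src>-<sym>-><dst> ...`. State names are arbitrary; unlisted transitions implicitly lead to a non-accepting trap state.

start=q0 accept=q6 q0-0->q1 q0-1->q2 q1-0->q3 q1-1->q4 q2-0->q3 q2-1->q5 q3-0->q6 q3-1->q4 q4-0->q4 q4-1->q4 q5-0->q6 q5-1->q6 q6-0->q4 q6-1->q4

Run two small machines in parallel and take their product. One (3 states) tracks partial matches of the forbidden pattern `01`; the other (5 states) tracks the input length, saturating at 4. Each combined state is a pair, one component from each; accept when both components accept. After merging equivalent states the machine shrinks.
        0   1  
>  q0   q1  q2 
   q1   q3  q4 
   q2   q3  q5 
   q3   q6  q4 
   q4   q4  q4 
   q5   q6  q6 
 * q6   q4  q4 
(> = start, * = accepting)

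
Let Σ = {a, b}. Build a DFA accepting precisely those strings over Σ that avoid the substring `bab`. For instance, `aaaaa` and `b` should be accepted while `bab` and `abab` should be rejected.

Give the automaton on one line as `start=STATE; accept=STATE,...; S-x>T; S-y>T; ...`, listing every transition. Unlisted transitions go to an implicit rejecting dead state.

This is the complement of 'contains `bab`'. Use the same substring-matching states — q0 through q3 holding how much of `bab` has just been matched — but flip the accepting set: everything except the trap q3 accepts.
With 4 states:
        a   b  
>* q0   q0  q1 
 * q1   q2  q1 
 * q2   q0  q3 
   q3   q3  q3 
(> = start, * = accepting)

start=q0; accept=q0,q1,q2; q0-a>q0; q0-b>q1; q1-a>q2; q1-b>q1; q2-a>q0; q2-b>q3; q3-a>q3; q3-b>q3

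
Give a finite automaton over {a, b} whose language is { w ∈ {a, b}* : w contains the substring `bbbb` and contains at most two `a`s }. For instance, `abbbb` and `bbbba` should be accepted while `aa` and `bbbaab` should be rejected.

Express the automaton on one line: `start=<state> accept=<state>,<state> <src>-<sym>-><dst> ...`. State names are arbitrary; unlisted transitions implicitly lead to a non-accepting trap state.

Handle the two conditions separately and then intersect. The first has 5 states tracking whether and how much of `bbbb` has been seen; the second has 4 states tracking the count of `a`s, saturating at 3. A product state is a pair (one from each), accepting exactly when both do. After merging equivalent states the machine shrinks.
          a    b  
>  q0     q1   q2 
   q1     q3   q4 
   q2     q1   q5 
   q3     q6   q7 
   q4     q3   q8 
   q5     q1   q9 
   q6     q6   q6 
   q7     q6  q10 
   q8     q3  q11 
   q9     q1  q12 
   q10    q6  q13 
   q11    q3  q14 
 * q12   q14  q12 
   q13    q6  q15 
 * q14   q15  q14 
 * q15    q6  q15 
(> = start, * = accepting)

start=q0 accept=q12,q14,q15 q0-a->q1 q0-b->q2 q1-a->q3 q1-b->q4 q2-a->q1 q2-b->q5 q3-a->q6 q3-b->q7 q4-a->q3 q4-b->q8 q5-a->q1 q5-b->q9 q6-a->q6 q6-b->q6 q7-a->q6 q7-b->q10 q8-a->q3 q8-b->q11 q9-a->q1 q9-b->q12 q10-a->q6 q10-b->q13 q11-a->q3 q11-b->q14 q12-a->q14 q12-b->q12 q13-a->q6 q13-b->q15 q14-a->q15 q14-b->q14 q15-a->q6 q15-b->q15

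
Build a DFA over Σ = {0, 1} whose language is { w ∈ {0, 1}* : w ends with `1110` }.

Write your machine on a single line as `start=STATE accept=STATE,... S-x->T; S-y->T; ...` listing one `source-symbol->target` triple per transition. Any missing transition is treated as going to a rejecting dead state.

Remember how much of `1110` the current input suffix matches. State S0 means no match yet; S1 means the last symbol is `1`; S2 means the last 2 symbols are `11`; S3 means the last 3 symbols are `111`; S4 means the last 4 symbols are `1110`. Only S4 accepts. On a mismatch, fall back to the longest proper suffix that is still a prefix of `1110`.
A 5-state machine:
        0   1  
>  S0   S0  S1 
   S1   S0  S2 
   S2   S0  S3 
   S3   S4  S3 
 * S4   S0  S1 
(> = start, * = accepting)

start=S0; accept=S4; S0-0->S0; S0-1->S1; S1-0->S0; S1-1->S2; S2-0->S0; S2-1->S3; S3-0->S4; S3-1->S3; S4-0->S0; S4-1->S1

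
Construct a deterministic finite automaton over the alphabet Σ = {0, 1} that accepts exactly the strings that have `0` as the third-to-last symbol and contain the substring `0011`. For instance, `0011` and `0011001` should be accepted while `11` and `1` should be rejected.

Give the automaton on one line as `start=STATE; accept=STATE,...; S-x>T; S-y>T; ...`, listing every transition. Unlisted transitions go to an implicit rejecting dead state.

Handle the two conditions separately and then intersect. The first has 15 states tracking the last 3 symbols read; the second has 5 states tracking whether and how much of `0011` has been seen. A product state is a pair (one from each), accepting exactly when both do.
With 23 states:
          0    1  
>  s0     s1   s2 
   s1     s3   s4 
   s2     s5   s6 
   s3     s7   s8 
   s4     s9  s10 
   s5    s11  s12 
   s6    s13  s14 
   s7     s7   s8 
   s8     s9  s15 
   s9    s11  s12 
   s10   s13  s14 
   s11    s7   s8 
   s12    s9  s10 
   s13   s11  s12 
   s14   s13  s14 
 * s15   s16  s17 
   s16   s18  s19 
   s17   s16  s17 
   s18   s20  s21 
   s19   s22  s15 
 * s20   s20  s21 
 * s21   s22  s15 
 * s22   s18  s19 
(> = start, * = accepting)

start=s0; accept=s15,s20,s21,s22; s0-0>s1; s0-1>s2; s1-0>s3; s1-1>s4; s2-0>s5; s2-1>s6; s3-0>s7; s3-1>s8; s4-0>s9; s4-1>s10; s5-0>s11; s5-1>s12; s6-0>s13; s6-1>s14; s7-0>s7; s7-1>s8; s8-0>s9; s8-1>s15; s9-0>s11; s9-1>s12; s10-0>s13; s10-1>s14; s11-0>s7; s11-1>s8; s12-0>s9; s12-1>s10; s13-0>s11; s13-1>s12; s14-0>s13; s14-1>s14; s15-0>s16; s15-1>s17; s16-0>s18; s16-1>s19; s17-0>s16; s17-1>s17; s18-0>s20; s18-1>s21; s19-0>s22; s19-1>s15; s20-0>s20; s20-1>s21; s21-0>s22; s21-1>s15; s22-0>s18; s22-1>s19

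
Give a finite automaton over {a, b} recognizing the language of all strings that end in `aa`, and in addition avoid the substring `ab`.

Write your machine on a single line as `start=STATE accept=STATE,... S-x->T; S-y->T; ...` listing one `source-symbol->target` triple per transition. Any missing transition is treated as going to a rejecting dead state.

start=q0; accept=q2; q0-a->q1; q0-b->q0; q1-a->q2; q1-b->q3; q2-a->q2; q2-b->q3; q3-a->q3; q3-b->q3

Handle the two conditions separately and then intersect. The first has 3 states tracking how much of the suffix `aa` has currently been matched; the second has 3 states tracking partial matches of the forbidden pattern `ab`. A product state is a pair (one from each), accepting exactly when both do. Equivalent product states are then merged.
With 4 states:
        a   b  
>  q0   q1  q0 
   q1   q2  q3 
 * q2   q2  q3 
   q3   q3  q3 
(> = start, * = accepting)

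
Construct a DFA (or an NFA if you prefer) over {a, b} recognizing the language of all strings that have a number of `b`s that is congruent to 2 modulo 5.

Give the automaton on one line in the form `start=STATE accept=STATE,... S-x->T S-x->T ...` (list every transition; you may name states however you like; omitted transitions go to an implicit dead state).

start=s0 accept=s2 s0-a->s0 s0-b->s1 s1-a->s1 s1-b->s2 s2-a->s2 s2-b->s3 s3-a->s3 s3-b->s4 s4-a->s4 s4-b->s0

Keep the running count of `b`s modulo 5: each `b` advances along the cycle s0 → s1 → s2 → s3 → s4 → s0 while other symbols loop. Accept at s2.
5 states suffice.
        a   b  
>  s0   s0  s1 
   s1   s1  s2 
 * s2   s2  s3 
   s3   s3  s4 
   s4   s4  s0 
(> = start, * = accepting)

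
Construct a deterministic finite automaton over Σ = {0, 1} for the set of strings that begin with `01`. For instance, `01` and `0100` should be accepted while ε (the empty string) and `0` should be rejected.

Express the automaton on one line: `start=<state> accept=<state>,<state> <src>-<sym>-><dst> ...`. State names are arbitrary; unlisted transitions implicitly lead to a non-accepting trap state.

start=s0 accept=s2 s0-0->s1 s0-1->s3 s1-0->s3 s1-1->s2 s2-0->s2 s2-1->s2 s3-0->s3 s3-1->s3

Check the first 2 symbols one by one: s0 through s1 record how many have matched `01` so far; any wrong symbol goes to the dead state s3. After all 2 match we enter the accepting sink s2.
A 4-state machine:
        0   1  
>  s0   s1  s3 
   s1   s3  s2 
 * s2   s2  s2 
   s3   s3  s3 
(> = start, * = accepting)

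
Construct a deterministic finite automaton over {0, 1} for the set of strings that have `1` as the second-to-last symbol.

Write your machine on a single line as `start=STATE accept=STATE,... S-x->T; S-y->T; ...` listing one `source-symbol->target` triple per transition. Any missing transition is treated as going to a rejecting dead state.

start=q0; accept=q5,q6; q0-0->q1; q0-1->q2; q1-0->q3; q1-1->q4; q2-0->q5; q2-1->q6; q3-0->q3; q3-1->q4; q4-0->q5; q4-1->q6; q5-0->q3; q5-1->q4; q6-0->q5; q6-1->q6

A DFA must remember the last 2 symbols (since which symbol is second-to-last isn't known until the input ends). Use one state per possible window of the last ≤2 symbols; accept from those whose window starts with `1`.
A 7-state machine:
        0   1  
>  q0   q1  q2 
   q1   q3  q4 
   q2   q5  q6 
   q3   q3  q4 
   q4   q5  q6 
 * q5   q3  q4 
 * q6   q5  q6 
(> = start, * = accepting)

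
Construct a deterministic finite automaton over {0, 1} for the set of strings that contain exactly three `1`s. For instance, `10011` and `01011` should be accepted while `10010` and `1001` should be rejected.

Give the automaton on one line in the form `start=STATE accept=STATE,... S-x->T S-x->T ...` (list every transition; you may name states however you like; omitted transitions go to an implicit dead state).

start=S0 accept=S3 S0-0->S0 S0-1->S1 S1-0->S1 S1-1->S2 S2-0->S2 S2-1->S3 S3-0->S3 S3-1->S4 S4-0->S4 S4-1->S4

Only the number of `1`s matters, and only up to 4. Make a chain S0 → S1 → S2 → S3 → S4 advanced by each `1` (with S4 absorbing); every other symbol self-loops. The accepting set is {S3}.
A 5-state machine:
        0   1  
>  S0   S0  S1 
   S1   S1  S2 
   S2   S2  S3 
 * S3   S3  S4 
   S4   S4  S4 
(> = start, * = accepting)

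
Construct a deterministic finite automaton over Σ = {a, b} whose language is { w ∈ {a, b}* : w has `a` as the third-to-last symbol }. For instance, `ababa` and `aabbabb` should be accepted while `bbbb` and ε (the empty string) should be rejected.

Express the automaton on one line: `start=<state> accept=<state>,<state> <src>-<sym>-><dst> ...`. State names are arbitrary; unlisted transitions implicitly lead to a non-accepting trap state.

A DFA must remember the last 3 symbols (since which symbol is third-to-last isn't known until the input ends). Use one state per possible window of the last ≤3 symbols; accept from those whose window starts with `a`.
With 15 states:
          a    b  
>  s0     s1   s2 
   s1     s3   s4 
   s2     s5   s6 
   s3     s7   s8 
   s4     s9  s10 
   s5    s11  s12 
   s6    s13  s14 
 * s7     s7   s8 
 * s8     s9  s10 
 * s9    s11  s12 
 * s10   s13  s14 
   s11    s7   s8 
   s12    s9  s10 
   s13   s11  s12 
   s14   s13  s14 
(> = start, * = accepting)

start=s0 accept=s7,s8,s9,s10 s0-a->s1 s0-b->s2 s1-a->s3 s1-b->s4 s2-a->s5 s2-b->s6 s3-a->s7 s3-b->s8 s4-a->s9 s4-b->s10 s5-a->s11 s5-b->s12 s6-a->s13 s6-b->s14 s7-a->s7 s7-b->s8 s8-a->s9 s8-b->s10 s9-a->s11 s9-b->s12 s10-a->s13 s10-b->s14 s11-a->s7 s11-b->s8 s12-a->s9 s12-b->s10 s13-a->s11 s13-b->s12 s14-a->s13 s14-b->s14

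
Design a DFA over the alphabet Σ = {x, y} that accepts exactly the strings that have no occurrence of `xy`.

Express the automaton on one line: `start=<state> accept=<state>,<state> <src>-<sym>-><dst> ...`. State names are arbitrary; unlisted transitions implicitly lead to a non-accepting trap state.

start=A accept=A,B A-x->B A-y->A B-x->B B-y->C C-x->C C-y->C

This is the complement of 'contains `xy`'. Use the same substring-matching states — A through C holding how much of `xy` has just been matched — but flip the accepting set: everything except the trap C accepts.
With 3 states:
       x  y 
>* A   B  A 
 * B   B  C 
   C   C  C 
(> = start, * = accepting)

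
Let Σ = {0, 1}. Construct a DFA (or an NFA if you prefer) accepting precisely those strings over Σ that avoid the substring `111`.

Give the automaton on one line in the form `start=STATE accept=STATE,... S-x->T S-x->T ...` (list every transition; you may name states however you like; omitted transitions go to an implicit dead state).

This is the complement of 'contains `111`'. Use the same substring-matching states — q0 through q3 holding how much of `111` has just been matched — but flip the accepting set: everything except the trap q3 accepts.
With 4 states:
        0   1  
>* q0   q0  q1 
 * q1   q0  q2 
 * q2   q0  q3 
   q3   q3  q3 
(> = start, * = accepting)

start=q0 accept=q0,q1,q2 q0-0->q0 q0-1->q1 q1-0->q0 q1-1->q2 q2-0->q0 q2-1->q3 q3-0->q3 q3-1->q3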